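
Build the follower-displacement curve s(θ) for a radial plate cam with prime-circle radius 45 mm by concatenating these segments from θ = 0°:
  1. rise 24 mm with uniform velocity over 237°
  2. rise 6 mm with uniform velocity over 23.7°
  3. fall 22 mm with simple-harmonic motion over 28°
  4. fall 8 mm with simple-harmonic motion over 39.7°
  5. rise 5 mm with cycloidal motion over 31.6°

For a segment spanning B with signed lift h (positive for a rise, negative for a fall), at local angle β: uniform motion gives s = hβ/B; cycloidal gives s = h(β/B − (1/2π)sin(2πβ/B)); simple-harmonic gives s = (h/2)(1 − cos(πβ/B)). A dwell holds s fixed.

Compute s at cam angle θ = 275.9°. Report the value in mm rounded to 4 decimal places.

seg 1 [0°–237°] uniform, h=24: full span → s += 24 → s = 24.0000
seg 2 [237°–260.7°] uniform, h=6: full span → s += 6 → s = 30.0000
seg 3 [260.7°–288.7°] simple-harmonic, h=-22: θ=275.9° here. β=15.2, B=28. -22/2·(1 − cos(π·0.5429)) = -12.4766 → s = 17.5234

17.5234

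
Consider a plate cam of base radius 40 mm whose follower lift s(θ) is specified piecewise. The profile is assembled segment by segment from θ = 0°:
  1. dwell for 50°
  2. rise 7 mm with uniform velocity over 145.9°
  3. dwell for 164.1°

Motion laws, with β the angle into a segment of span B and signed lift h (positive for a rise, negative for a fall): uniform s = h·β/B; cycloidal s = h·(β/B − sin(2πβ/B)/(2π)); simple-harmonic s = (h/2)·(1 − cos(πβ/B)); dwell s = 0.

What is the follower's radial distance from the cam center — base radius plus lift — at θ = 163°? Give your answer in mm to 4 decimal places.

seg 1 [0°–50°] dwell: s stays 0.0000
seg 2 [50°–195.9°] uniform, h=7: θ=163° here. β=113, B=145.9. 7·113/145.9 = 5.4215 → s = 5.4215
radial distance = base radius + s = 40 + 5.4215 = 45.4215

45.4215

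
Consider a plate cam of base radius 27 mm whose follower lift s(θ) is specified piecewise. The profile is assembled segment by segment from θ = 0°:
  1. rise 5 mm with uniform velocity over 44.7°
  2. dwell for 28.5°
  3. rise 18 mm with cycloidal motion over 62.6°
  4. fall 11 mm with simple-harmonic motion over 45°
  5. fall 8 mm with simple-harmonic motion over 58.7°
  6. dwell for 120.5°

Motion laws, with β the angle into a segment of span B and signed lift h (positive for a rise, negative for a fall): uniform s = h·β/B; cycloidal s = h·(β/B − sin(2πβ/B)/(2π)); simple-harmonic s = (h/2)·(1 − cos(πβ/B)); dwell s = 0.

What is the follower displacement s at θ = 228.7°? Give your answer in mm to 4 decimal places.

seg 1 [0°–44.7°] uniform, h=5: full span → s += 5 → s = 5.0000
seg 2 [44.7°–73.2°] dwell: s stays 5.0000
seg 3 [73.2°–135.8°] cycloidal, h=18: full span → s += 18 → s = 23.0000
seg 4 [135.8°–180.8°] simple-harmonic, h=-11: full span → s += -11 → s = 12.0000
seg 5 [180.8°–239.5°] simple-harmonic, h=-8: θ=228.7° here. β=47.9, B=58.7. -8/2·(1 − cos(π·0.8160)) = -7.3502 → s = 4.6498

4.6498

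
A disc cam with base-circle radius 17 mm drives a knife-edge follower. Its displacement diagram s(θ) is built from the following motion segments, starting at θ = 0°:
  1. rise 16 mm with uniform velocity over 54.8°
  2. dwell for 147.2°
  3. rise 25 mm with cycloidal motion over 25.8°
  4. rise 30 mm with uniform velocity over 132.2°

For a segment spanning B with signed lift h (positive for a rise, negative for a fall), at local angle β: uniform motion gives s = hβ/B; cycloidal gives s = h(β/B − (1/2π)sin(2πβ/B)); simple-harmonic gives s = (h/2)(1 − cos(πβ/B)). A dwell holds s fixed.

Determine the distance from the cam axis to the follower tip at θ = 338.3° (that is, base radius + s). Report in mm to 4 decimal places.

seg 1 [0°–54.8°] uniform, h=16: full span → s += 16 → s = 16.0000
seg 2 [54.8°–202°] dwell: s stays 16.0000
seg 3 [202°–227.8°] cycloidal, h=25: full span → s += 25 → s = 41.0000
seg 4 [227.8°–360°] uniform, h=30: θ=338.3° here. β=110.5, B=132.2. 30·110.5/132.2 = 25.0756 → s = 66.0756
radial distance = base radius + s = 17 + 66.0756 = 83.0756

83.0756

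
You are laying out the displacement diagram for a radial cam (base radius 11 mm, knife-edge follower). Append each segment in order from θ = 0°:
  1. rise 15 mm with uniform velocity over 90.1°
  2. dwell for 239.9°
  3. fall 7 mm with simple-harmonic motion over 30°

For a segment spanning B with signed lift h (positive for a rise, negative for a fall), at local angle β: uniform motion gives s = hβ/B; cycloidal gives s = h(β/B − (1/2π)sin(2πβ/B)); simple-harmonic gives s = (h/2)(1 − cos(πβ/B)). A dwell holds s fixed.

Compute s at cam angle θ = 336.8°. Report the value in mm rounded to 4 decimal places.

seg 1 [0°–90.1°] uniform, h=15: full span → s += 15 → s = 15.0000
seg 2 [90.1°–330°] dwell: s stays 15.0000
seg 3 [330°–360°] simple-harmonic, h=-7: θ=336.8° here. β=6.8, B=30. -7/2·(1 − cos(π·0.2267)) = -0.8505 → s = 14.1495

14.1495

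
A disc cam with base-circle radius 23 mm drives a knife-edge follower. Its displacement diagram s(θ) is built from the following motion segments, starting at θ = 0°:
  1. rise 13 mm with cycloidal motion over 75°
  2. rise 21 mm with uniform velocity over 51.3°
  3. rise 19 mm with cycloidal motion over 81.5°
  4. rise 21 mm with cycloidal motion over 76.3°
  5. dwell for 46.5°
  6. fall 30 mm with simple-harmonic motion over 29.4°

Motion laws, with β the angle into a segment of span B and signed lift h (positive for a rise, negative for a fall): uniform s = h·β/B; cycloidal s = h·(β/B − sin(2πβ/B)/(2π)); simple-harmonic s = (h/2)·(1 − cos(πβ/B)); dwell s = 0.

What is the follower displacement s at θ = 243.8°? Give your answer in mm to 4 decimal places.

seg 1 [0°–75°] cycloidal, h=13: full span → s += 13 → s = 13.0000
seg 2 [75°–126.3°] uniform, h=21: full span → s += 21 → s = 34.0000
seg 3 [126.3°–207.8°] cycloidal, h=19: full span → s += 19 → s = 53.0000
seg 4 [207.8°–284.1°] cycloidal, h=21: θ=243.8° here. β=36, B=76.3. 21·(0.4718 − sin(2π·0.4718)/(2π)) = 9.3196 → s = 62.3196

62.3196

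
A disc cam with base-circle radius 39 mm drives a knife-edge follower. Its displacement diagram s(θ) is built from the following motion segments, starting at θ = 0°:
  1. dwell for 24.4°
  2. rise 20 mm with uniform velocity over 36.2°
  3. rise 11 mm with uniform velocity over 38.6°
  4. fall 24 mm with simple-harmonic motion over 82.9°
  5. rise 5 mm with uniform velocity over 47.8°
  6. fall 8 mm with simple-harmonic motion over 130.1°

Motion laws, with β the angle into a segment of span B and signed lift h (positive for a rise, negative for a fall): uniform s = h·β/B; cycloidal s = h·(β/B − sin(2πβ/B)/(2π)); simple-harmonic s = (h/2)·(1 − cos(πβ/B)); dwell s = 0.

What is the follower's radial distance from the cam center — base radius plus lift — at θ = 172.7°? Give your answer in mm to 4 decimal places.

seg 1 [0°–24.4°] dwell: s stays 0.0000
seg 2 [24.4°–60.6°] uniform, h=20: full span → s += 20 → s = 20.0000
seg 3 [60.6°–99.2°] uniform, h=11: full span → s += 11 → s = 31.0000
seg 4 [99.2°–182.1°] simple-harmonic, h=-24: θ=172.7° here. β=73.5, B=82.9. -24/2·(1 − cos(π·0.8866)) = -23.2466 → s = 7.7534
radial distance = base radius + s = 39 + 7.7534 = 46.7534

46.7534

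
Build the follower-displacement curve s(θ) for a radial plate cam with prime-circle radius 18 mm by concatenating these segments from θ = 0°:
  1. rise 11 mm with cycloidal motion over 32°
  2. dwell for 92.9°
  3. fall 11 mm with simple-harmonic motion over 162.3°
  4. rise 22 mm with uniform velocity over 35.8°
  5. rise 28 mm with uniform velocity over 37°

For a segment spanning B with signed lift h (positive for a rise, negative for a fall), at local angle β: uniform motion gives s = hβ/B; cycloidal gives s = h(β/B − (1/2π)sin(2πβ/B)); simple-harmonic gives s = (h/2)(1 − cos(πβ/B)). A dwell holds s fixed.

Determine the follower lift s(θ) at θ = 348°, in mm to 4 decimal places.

seg 1 [0°–32°] cycloidal, h=11: full span → s += 11 → s = 11.0000
seg 2 [32°–124.9°] dwell: s stays 11.0000
seg 3 [124.9°–287.2°] simple-harmonic, h=-11: full span → s += -11 → s = 0.0000
seg 4 [287.2°–323°] uniform, h=22: full span → s += 22 → s = 22.0000
seg 5 [323°–360°] uniform, h=28: θ=348° here. β=25, B=37. 28·25/37 = 18.9189 → s = 40.9189

40.9189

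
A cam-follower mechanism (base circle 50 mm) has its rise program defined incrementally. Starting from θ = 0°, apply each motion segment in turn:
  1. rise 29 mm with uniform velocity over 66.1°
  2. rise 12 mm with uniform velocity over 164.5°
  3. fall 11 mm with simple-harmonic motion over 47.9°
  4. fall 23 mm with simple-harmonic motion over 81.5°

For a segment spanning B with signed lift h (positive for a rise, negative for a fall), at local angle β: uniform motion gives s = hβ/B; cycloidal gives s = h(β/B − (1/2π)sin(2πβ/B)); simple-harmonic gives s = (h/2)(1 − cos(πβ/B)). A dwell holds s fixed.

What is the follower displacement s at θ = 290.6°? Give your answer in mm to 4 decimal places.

seg 1 [0°–66.1°] uniform, h=29: full span → s += 29 → s = 29.0000
seg 2 [66.1°–230.6°] uniform, h=12: full span → s += 12 → s = 41.0000
seg 3 [230.6°–278.5°] simple-harmonic, h=-11: full span → s += -11 → s = 30.0000
seg 4 [278.5°–360°] simple-harmonic, h=-23: θ=290.6° here. β=12.1, B=81.5. -23/2·(1 − cos(π·0.1485)) = -1.2284 → s = 28.7716

28.7716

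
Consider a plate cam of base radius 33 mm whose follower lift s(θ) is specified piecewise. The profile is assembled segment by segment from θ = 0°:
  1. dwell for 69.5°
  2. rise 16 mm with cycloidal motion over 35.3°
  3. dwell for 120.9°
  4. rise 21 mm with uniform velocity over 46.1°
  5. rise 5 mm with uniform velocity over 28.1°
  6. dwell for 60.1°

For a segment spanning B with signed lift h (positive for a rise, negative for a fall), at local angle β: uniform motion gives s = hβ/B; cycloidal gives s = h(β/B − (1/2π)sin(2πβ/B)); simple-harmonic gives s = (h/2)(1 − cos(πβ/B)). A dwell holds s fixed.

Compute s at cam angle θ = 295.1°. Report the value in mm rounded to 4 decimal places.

seg 1 [0°–69.5°] dwell: s stays 0.0000
seg 2 [69.5°–104.8°] cycloidal, h=16: full span → s += 16 → s = 16.0000
seg 3 [104.8°–225.7°] dwell: s stays 16.0000
seg 4 [225.7°–271.8°] uniform, h=21: full span → s += 21 → s = 37.0000
seg 5 [271.8°–299.9°] uniform, h=5: θ=295.1° here. β=23.3, B=28.1. 5·23.3/28.1 = 4.1459 → s = 41.1459

41.1459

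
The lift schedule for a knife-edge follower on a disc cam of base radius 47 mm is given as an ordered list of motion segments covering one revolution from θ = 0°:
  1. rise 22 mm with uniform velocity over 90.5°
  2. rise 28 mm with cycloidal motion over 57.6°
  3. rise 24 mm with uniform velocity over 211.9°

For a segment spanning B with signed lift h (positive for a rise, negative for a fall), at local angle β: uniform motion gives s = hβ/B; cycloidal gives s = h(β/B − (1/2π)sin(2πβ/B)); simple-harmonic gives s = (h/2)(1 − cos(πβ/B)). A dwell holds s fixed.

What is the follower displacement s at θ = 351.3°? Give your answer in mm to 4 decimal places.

seg 1 [0°–90.5°] uniform, h=22: full span → s += 22 → s = 22.0000
seg 2 [90.5°–148.1°] cycloidal, h=28: full span → s += 28 → s = 50.0000
seg 3 [148.1°–360°] uniform, h=24: θ=351.3° here. β=203.2, B=211.9. 24·203.2/211.9 = 23.0146 → s = 73.0146

73.0146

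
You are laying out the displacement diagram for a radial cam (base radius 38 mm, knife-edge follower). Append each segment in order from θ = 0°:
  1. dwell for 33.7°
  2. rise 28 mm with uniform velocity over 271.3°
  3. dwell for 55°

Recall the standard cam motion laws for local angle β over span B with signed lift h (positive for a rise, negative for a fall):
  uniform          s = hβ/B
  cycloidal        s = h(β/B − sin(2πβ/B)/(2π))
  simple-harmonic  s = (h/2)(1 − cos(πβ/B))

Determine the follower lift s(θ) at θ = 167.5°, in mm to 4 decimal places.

seg 1 [0°–33.7°] dwell: s stays 0.0000
seg 2 [33.7°–305°] uniform, h=28: θ=167.5° here. β=133.8, B=271.3. 28·133.8/271.3 = 13.8091 → s = 13.8091

13.8091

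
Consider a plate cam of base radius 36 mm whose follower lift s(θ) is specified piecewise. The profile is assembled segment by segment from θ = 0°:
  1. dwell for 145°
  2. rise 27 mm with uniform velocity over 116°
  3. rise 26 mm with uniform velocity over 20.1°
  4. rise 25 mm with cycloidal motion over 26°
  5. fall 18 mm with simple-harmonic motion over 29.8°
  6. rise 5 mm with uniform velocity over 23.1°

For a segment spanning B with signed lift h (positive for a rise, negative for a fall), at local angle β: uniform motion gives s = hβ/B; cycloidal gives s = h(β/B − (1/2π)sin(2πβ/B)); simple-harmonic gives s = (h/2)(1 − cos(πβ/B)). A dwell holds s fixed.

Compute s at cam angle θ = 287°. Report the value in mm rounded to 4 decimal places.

seg 1 [0°–145°] dwell: s stays 0.0000
seg 2 [145°–261°] uniform, h=27: full span → s += 27 → s = 27.0000
seg 3 [261°–281.1°] uniform, h=26: full span → s += 26 → s = 53.0000
seg 4 [281.1°–307.1°] cycloidal, h=25: θ=287° here. β=5.9, B=26. 25·(0.2269 − sin(2π·0.2269)/(2π)) = 1.7360 → s = 54.7360

54.7360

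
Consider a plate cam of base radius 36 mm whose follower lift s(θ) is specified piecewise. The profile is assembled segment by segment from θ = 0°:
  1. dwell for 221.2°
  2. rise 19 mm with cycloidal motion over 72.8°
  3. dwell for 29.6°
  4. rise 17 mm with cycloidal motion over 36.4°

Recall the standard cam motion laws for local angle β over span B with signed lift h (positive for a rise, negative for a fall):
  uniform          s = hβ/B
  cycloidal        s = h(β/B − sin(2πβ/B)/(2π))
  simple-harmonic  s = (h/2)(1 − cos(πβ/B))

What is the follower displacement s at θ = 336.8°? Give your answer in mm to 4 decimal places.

seg 1 [0°–221.2°] dwell: s stays 0.0000
seg 2 [221.2°–294°] cycloidal, h=19: full span → s += 19 → s = 19.0000
seg 3 [294°–323.6°] dwell: s stays 19.0000
seg 4 [323.6°–360°] cycloidal, h=17: θ=336.8° here. β=13.2, B=36.4. 17·(0.3626 − sin(2π·0.3626)/(2π)) = 4.1090 → s = 23.1090

23.1090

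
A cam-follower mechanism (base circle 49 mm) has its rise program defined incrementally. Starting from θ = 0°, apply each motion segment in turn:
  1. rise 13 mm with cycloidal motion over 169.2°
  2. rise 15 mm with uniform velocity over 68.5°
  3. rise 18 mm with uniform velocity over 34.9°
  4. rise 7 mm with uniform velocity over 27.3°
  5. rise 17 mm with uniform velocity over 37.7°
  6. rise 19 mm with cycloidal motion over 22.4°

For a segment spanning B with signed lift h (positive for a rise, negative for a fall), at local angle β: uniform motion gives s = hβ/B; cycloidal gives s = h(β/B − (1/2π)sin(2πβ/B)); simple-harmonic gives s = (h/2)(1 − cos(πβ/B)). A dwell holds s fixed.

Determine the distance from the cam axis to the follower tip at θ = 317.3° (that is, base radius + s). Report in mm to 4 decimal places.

seg 1 [0°–169.2°] cycloidal, h=13: full span → s += 13 → s = 13.0000
seg 2 [169.2°–237.7°] uniform, h=15: full span → s += 15 → s = 28.0000
seg 3 [237.7°–272.6°] uniform, h=18: full span → s += 18 → s = 46.0000
seg 4 [272.6°–299.9°] uniform, h=7: full span → s += 7 → s = 53.0000
seg 5 [299.9°–337.6°] uniform, h=17: θ=317.3° here. β=17.4, B=37.7. 17·17.4/37.7 = 7.8462 → s = 60.8462
radial distance = base radius + s = 49 + 60.8462 = 109.8462

109.8462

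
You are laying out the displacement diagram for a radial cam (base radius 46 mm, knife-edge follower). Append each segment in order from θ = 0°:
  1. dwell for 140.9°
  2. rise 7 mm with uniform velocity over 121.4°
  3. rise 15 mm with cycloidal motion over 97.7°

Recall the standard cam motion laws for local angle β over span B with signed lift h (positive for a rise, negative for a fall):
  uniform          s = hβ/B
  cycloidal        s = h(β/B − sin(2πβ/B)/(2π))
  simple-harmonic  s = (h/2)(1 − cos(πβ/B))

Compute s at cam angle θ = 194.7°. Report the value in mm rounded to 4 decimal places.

seg 1 [0°–140.9°] dwell: s stays 0.0000
seg 2 [140.9°–262.3°] uniform, h=7: θ=194.7° here. β=53.8, B=121.4. 7·53.8/121.4 = 3.1021 → s = 3.1021

3.1021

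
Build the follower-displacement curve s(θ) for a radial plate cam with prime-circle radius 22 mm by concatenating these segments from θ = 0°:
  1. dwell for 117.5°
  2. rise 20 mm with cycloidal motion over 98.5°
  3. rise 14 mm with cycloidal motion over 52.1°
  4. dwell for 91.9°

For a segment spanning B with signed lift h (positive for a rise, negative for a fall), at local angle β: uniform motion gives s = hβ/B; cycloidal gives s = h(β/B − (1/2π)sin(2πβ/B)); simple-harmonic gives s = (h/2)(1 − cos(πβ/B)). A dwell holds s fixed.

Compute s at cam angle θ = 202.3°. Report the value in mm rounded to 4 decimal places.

seg 1 [0°–117.5°] dwell: s stays 0.0000
seg 2 [117.5°–216°] cycloidal, h=20: θ=202.3° here. β=84.8, B=98.5. 20·(0.8609 − sin(2π·0.8609)/(2π)) = 19.6592 → s = 19.6592

19.6592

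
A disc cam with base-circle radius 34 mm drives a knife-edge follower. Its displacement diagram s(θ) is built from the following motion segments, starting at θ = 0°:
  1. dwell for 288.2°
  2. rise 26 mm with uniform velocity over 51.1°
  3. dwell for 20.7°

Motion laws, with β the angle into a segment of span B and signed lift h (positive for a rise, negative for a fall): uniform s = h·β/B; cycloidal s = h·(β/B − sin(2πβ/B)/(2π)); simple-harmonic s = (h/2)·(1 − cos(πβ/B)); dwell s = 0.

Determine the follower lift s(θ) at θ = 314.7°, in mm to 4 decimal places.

seg 1 [0°–288.2°] dwell: s stays 0.0000
seg 2 [288.2°–339.3°] uniform, h=26: θ=314.7° here. β=26.5, B=51.1. 26·26.5/51.1 = 13.4834 → s = 13.4834

13.4834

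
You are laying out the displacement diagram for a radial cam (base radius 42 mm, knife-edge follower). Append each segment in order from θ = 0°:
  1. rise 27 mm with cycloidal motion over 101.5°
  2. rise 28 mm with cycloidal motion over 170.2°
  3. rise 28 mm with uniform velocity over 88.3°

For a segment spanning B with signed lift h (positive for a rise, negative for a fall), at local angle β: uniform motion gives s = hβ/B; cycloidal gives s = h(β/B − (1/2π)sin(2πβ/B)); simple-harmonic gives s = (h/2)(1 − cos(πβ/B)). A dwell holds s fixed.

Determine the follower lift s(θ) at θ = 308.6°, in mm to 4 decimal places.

seg 1 [0°–101.5°] cycloidal, h=27: full span → s += 27 → s = 27.0000
seg 2 [101.5°–271.7°] cycloidal, h=28: full span → s += 28 → s = 55.0000
seg 3 [271.7°–360°] uniform, h=28: θ=308.6° here. β=36.9, B=88.3. 28·36.9/88.3 = 11.7010 → s = 66.7010

66.7010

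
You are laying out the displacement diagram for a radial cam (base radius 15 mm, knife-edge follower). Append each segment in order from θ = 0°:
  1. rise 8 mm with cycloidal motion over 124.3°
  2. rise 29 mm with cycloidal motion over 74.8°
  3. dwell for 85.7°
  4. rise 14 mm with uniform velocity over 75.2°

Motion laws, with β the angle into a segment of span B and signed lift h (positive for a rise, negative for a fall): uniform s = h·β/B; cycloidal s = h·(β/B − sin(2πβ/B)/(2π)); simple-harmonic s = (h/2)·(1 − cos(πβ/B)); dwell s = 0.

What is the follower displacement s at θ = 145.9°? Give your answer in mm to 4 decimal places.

seg 1 [0°–124.3°] cycloidal, h=8: full span → s += 8 → s = 8.0000
seg 2 [124.3°–199.1°] cycloidal, h=29: θ=145.9° here. β=21.6, B=74.8. 29·(0.2888 − sin(2π·0.2888)/(2π)) = 3.8951 → s = 11.8951

11.8951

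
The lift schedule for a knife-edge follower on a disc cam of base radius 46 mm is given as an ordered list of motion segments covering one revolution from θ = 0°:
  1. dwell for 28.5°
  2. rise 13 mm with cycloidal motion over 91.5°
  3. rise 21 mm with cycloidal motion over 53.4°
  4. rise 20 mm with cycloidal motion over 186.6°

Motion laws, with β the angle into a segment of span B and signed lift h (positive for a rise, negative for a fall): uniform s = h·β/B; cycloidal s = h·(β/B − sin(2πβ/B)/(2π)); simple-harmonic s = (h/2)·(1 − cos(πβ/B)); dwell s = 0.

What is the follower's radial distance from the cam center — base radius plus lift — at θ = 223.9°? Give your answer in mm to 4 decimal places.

seg 1 [0°–28.5°] dwell: s stays 0.0000
seg 2 [28.5°–120°] cycloidal, h=13: full span → s += 13 → s = 13.0000
seg 3 [120°–173.4°] cycloidal, h=21: full span → s += 21 → s = 34.0000
seg 4 [173.4°–360°] cycloidal, h=20: θ=223.9° here. β=50.5, B=186.6. 20·(0.2706 − sin(2π·0.2706)/(2π)) = 2.2563 → s = 36.2563
radial distance = base radius + s = 46 + 36.2563 = 82.2563

82.2563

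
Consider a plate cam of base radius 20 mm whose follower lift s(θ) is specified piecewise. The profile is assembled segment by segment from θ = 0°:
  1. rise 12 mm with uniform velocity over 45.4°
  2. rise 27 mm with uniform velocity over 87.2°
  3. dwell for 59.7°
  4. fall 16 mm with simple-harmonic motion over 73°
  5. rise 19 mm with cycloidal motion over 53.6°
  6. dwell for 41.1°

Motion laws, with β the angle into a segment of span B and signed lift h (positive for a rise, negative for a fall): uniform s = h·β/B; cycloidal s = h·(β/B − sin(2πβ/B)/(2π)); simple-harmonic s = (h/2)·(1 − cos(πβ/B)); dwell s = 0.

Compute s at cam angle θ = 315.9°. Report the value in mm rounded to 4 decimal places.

seg 1 [0°–45.4°] uniform, h=12: full span → s += 12 → s = 12.0000
seg 2 [45.4°–132.6°] uniform, h=27: full span → s += 27 → s = 39.0000
seg 3 [132.6°–192.3°] dwell: s stays 39.0000
seg 4 [192.3°–265.3°] simple-harmonic, h=-16: full span → s += -16 → s = 23.0000
seg 5 [265.3°–318.9°] cycloidal, h=19: θ=315.9° here. β=50.6, B=53.6. 19·(0.9440 − sin(2π·0.9440)/(2π)) = 18.9782 → s = 41.9782

41.9782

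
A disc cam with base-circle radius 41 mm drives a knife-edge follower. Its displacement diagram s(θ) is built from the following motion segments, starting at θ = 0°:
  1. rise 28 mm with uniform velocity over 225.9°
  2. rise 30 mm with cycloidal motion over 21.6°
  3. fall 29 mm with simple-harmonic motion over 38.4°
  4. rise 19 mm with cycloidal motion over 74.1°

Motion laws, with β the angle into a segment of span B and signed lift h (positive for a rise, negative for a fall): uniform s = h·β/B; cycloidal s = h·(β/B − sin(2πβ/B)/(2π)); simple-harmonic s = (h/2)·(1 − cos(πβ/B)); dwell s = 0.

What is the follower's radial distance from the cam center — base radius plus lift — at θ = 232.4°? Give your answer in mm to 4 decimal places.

seg 1 [0°–225.9°] uniform, h=28: full span → s += 28 → s = 28.0000
seg 2 [225.9°–247.5°] cycloidal, h=30: θ=232.4° here. β=6.5, B=21.6. 30·(0.3009 − sin(2π·0.3009)/(2π)) = 4.4955 → s = 32.4955
radial distance = base radius + s = 41 + 32.4955 = 73.4955

73.4955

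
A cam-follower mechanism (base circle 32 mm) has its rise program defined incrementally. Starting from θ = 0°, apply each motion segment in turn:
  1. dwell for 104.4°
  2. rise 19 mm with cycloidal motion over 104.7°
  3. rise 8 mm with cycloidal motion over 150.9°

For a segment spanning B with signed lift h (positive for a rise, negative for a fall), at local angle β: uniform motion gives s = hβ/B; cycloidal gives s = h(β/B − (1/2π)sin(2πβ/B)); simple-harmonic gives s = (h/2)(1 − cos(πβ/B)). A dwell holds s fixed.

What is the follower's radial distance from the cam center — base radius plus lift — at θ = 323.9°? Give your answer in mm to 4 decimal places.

seg 1 [0°–104.4°] dwell: s stays 0.0000
seg 2 [104.4°–209.1°] cycloidal, h=19: full span → s += 19 → s = 19.0000
seg 3 [209.1°–360°] cycloidal, h=8: θ=323.9° here. β=114.8, B=150.9. 8·(0.7608 − sin(2π·0.7608)/(2π)) = 7.3565 → s = 26.3565
radial distance = base radius + s = 32 + 26.3565 = 58.3565

58.3565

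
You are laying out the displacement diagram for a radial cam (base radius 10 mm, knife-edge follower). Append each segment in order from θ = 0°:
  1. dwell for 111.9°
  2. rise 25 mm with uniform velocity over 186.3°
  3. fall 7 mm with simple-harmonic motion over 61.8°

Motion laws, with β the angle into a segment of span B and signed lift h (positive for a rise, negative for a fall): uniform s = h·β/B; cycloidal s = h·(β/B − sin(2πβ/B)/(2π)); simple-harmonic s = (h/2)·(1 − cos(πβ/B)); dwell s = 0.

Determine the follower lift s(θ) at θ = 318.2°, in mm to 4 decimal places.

seg 1 [0°–111.9°] dwell: s stays 0.0000
seg 2 [111.9°–298.2°] uniform, h=25: full span → s += 25 → s = 25.0000
seg 3 [298.2°–360°] simple-harmonic, h=-7: θ=318.2° here. β=20, B=61.8. -7/2·(1 − cos(π·0.3236)) = -1.6584 → s = 23.3416

23.3416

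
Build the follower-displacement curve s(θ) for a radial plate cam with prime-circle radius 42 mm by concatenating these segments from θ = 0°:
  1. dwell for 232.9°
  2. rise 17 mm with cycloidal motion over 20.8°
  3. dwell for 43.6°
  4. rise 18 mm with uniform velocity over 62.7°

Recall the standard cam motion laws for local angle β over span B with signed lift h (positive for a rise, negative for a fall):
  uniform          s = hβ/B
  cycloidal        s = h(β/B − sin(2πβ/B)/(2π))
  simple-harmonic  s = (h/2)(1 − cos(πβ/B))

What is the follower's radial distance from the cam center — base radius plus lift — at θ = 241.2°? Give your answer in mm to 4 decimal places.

seg 1 [0°–232.9°] dwell: s stays 0.0000
seg 2 [232.9°–253.7°] cycloidal, h=17: θ=241.2° here. β=8.3, B=20.8. 17·(0.3990 − sin(2π·0.3990)/(2π)) = 5.1801 → s = 5.1801
radial distance = base radius + s = 42 + 5.1801 = 47.1801

47.1801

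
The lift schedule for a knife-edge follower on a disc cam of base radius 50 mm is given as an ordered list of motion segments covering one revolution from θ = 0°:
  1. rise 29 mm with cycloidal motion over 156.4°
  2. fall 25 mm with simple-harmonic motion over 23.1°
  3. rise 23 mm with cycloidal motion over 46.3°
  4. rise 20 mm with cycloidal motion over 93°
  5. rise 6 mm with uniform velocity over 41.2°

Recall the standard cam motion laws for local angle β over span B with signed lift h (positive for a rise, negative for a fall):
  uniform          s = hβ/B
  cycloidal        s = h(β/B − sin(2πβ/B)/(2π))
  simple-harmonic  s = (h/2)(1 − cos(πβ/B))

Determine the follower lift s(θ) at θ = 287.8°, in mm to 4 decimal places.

seg 1 [0°–156.4°] cycloidal, h=29: full span → s += 29 → s = 29.0000
seg 2 [156.4°–179.5°] simple-harmonic, h=-25: full span → s += -25 → s = 4.0000
seg 3 [179.5°–225.8°] cycloidal, h=23: full span → s += 23 → s = 27.0000
seg 4 [225.8°–318.8°] cycloidal, h=20: θ=287.8° here. β=62, B=93. 20·(0.6667 − sin(2π·0.6667)/(2π)) = 16.0900 → s = 43.0900

43.0900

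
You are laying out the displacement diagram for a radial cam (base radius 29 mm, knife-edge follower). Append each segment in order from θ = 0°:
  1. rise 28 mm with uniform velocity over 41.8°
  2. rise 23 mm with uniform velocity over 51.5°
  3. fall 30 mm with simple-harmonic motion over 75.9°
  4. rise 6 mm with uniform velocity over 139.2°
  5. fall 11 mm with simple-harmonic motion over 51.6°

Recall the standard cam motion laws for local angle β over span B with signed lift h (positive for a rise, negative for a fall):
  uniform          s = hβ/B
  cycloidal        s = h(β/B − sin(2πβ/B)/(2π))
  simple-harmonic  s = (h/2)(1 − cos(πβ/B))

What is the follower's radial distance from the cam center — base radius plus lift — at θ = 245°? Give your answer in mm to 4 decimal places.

seg 1 [0°–41.8°] uniform, h=28: full span → s += 28 → s = 28.0000
seg 2 [41.8°–93.3°] uniform, h=23: full span → s += 23 → s = 51.0000
seg 3 [93.3°–169.2°] simple-harmonic, h=-30: full span → s += -30 → s = 21.0000
seg 4 [169.2°–308.4°] uniform, h=6: θ=245° here. β=75.8, B=139.2. 6·75.8/139.2 = 3.2672 → s = 24.2672
radial distance = base radius + s = 29 + 24.2672 = 53.2672

53.2672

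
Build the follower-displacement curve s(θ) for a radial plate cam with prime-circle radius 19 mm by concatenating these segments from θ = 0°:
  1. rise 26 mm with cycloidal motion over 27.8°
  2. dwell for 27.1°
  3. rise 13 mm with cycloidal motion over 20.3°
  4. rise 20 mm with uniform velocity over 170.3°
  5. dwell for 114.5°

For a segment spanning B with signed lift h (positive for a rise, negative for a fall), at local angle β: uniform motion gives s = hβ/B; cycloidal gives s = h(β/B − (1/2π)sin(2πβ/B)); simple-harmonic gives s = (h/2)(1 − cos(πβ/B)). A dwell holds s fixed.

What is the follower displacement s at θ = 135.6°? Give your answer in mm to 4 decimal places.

seg 1 [0°–27.8°] cycloidal, h=26: full span → s += 26 → s = 26.0000
seg 2 [27.8°–54.9°] dwell: s stays 26.0000
seg 3 [54.9°–75.2°] cycloidal, h=13: full span → s += 13 → s = 39.0000
seg 4 [75.2°–245.5°] uniform, h=20: θ=135.6° here. β=60.4, B=170.3. 20·60.4/170.3 = 7.0934 → s = 46.0934

46.0934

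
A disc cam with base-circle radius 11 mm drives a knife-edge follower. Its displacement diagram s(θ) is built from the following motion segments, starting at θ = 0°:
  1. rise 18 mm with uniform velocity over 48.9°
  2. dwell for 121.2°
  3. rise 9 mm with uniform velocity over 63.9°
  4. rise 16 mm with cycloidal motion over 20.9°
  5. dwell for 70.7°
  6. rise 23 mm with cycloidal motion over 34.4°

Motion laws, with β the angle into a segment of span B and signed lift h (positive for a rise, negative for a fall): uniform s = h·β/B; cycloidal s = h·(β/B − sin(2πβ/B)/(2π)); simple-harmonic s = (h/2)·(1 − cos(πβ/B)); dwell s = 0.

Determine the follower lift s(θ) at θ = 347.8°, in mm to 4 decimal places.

seg 1 [0°–48.9°] uniform, h=18: full span → s += 18 → s = 18.0000
seg 2 [48.9°–170.1°] dwell: s stays 18.0000
seg 3 [170.1°–234°] uniform, h=9: full span → s += 9 → s = 27.0000
seg 4 [234°–254.9°] cycloidal, h=16: full span → s += 16 → s = 43.0000
seg 5 [254.9°–325.6°] dwell: s stays 43.0000
seg 6 [325.6°–360°] cycloidal, h=23: θ=347.8° here. β=22.2, B=34.4. 23·(0.6453 − sin(2π·0.6453)/(2π)) = 17.7403 → s = 60.7403

60.7403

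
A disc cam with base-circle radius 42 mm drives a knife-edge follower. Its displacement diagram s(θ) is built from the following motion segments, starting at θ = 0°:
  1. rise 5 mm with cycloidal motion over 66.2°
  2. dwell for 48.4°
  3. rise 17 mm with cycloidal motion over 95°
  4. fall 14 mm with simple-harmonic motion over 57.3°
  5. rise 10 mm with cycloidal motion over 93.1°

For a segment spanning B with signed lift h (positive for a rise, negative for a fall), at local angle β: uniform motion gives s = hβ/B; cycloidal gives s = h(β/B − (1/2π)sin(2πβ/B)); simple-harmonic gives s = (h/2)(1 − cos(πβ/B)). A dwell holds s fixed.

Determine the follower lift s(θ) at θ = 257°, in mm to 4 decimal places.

seg 1 [0°–66.2°] cycloidal, h=5: full span → s += 5 → s = 5.0000
seg 2 [66.2°–114.6°] dwell: s stays 5.0000
seg 3 [114.6°–209.6°] cycloidal, h=17: full span → s += 17 → s = 22.0000
seg 4 [209.6°–266.9°] simple-harmonic, h=-14: θ=257° here. β=47.4, B=57.3. -14/2·(1 − cos(π·0.8272)) = -12.9939 → s = 9.0061

9.0061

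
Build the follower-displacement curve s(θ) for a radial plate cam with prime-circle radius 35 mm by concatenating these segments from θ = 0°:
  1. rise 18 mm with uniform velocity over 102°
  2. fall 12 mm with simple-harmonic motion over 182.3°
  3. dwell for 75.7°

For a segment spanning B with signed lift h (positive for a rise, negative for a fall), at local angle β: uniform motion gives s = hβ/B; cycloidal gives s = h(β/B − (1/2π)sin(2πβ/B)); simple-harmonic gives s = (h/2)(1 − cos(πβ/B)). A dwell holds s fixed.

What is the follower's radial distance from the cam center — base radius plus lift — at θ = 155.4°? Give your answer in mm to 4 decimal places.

seg 1 [0°–102°] uniform, h=18: full span → s += 18 → s = 18.0000
seg 2 [102°–284.3°] simple-harmonic, h=-12: θ=155.4° here. β=53.4, B=182.3. -12/2·(1 − cos(π·0.2929)) = -2.3663 → s = 15.6337
radial distance = base radius + s = 35 + 15.6337 = 50.6337

50.6337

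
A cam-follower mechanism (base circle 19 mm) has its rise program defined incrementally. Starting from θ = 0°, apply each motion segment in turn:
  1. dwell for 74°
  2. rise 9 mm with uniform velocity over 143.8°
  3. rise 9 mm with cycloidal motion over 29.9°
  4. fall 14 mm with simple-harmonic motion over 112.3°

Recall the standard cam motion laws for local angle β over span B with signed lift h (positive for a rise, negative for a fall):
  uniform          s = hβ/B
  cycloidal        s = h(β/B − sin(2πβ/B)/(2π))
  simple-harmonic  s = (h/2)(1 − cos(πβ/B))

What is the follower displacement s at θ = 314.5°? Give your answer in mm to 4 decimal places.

seg 1 [0°–74°] dwell: s stays 0.0000
seg 2 [74°–217.8°] uniform, h=9: full span → s += 9 → s = 9.0000
seg 3 [217.8°–247.7°] cycloidal, h=9: full span → s += 9 → s = 18.0000
seg 4 [247.7°–360°] simple-harmonic, h=-14: θ=314.5° here. β=66.8, B=112.3. -14/2·(1 − cos(π·0.5948)) = -9.0548 → s = 8.9452

8.9452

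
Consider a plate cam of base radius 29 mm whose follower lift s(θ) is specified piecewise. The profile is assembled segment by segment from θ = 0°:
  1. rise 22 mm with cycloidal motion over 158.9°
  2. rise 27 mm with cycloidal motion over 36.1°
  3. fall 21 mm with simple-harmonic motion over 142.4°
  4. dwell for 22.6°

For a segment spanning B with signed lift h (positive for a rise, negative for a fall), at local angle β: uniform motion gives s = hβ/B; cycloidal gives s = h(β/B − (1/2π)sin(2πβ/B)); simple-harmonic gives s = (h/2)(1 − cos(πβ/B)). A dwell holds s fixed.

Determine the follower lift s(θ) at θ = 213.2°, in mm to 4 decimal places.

seg 1 [0°–158.9°] cycloidal, h=22: full span → s += 22 → s = 22.0000
seg 2 [158.9°–195°] cycloidal, h=27: full span → s += 27 → s = 49.0000
seg 3 [195°–337.4°] simple-harmonic, h=-21: θ=213.2° here. β=18.2, B=142.4. -21/2·(1 − cos(π·0.1278)) = -0.8351 → s = 48.1649

48.1649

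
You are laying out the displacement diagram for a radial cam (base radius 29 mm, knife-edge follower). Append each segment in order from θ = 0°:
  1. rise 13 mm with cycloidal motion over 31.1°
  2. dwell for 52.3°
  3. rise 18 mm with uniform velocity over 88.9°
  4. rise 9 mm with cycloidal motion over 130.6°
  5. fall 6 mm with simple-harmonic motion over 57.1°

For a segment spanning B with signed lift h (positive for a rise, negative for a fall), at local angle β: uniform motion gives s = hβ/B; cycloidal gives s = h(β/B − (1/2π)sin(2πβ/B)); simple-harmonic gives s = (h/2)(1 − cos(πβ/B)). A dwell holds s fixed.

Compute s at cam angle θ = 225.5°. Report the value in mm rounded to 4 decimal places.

seg 1 [0°–31.1°] cycloidal, h=13: full span → s += 13 → s = 13.0000
seg 2 [31.1°–83.4°] dwell: s stays 13.0000
seg 3 [83.4°–172.3°] uniform, h=18: full span → s += 18 → s = 31.0000
seg 4 [172.3°–302.9°] cycloidal, h=9: θ=225.5° here. β=53.2, B=130.6. 9·(0.4074 − sin(2π·0.4074)/(2π)) = 2.8786 → s = 33.8786

33.8786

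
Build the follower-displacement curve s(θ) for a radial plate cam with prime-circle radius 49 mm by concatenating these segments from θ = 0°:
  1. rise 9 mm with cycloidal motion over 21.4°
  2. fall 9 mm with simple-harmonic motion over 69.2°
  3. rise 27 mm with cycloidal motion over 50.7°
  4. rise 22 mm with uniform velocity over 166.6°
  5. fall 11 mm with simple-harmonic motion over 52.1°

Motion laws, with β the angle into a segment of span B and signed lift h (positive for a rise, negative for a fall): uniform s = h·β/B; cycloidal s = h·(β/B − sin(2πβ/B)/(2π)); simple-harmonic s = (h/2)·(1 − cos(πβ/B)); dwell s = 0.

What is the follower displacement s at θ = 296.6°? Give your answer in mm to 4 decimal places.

seg 1 [0°–21.4°] cycloidal, h=9: full span → s += 9 → s = 9.0000
seg 2 [21.4°–90.6°] simple-harmonic, h=-9: full span → s += -9 → s = 0.0000
seg 3 [90.6°–141.3°] cycloidal, h=27: full span → s += 27 → s = 27.0000
seg 4 [141.3°–307.9°] uniform, h=22: θ=296.6° here. β=155.3, B=166.6. 22·155.3/166.6 = 20.5078 → s = 47.5078

47.5078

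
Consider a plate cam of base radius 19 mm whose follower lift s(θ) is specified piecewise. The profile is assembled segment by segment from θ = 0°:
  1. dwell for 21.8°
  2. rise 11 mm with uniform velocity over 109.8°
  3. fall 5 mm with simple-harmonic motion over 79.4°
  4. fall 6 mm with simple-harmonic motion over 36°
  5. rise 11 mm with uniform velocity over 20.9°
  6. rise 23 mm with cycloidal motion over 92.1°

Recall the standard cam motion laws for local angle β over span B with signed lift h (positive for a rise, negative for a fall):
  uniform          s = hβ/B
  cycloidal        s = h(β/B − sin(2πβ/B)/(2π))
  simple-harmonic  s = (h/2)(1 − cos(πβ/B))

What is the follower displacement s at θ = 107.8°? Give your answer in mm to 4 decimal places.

seg 1 [0°–21.8°] dwell: s stays 0.0000
seg 2 [21.8°–131.6°] uniform, h=11: θ=107.8° here. β=86, B=109.8. 11·86/109.8 = 8.6157 → s = 8.6157

8.6157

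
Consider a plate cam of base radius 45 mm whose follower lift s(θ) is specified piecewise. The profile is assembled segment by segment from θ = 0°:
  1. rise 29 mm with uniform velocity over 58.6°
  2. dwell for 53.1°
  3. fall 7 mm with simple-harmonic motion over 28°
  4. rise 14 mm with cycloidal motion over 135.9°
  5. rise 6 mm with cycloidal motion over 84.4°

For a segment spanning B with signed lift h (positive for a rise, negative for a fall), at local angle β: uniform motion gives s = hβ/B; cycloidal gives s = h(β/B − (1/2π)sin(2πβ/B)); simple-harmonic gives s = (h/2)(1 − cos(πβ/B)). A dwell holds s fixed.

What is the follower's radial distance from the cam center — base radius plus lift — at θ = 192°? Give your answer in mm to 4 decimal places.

seg 1 [0°–58.6°] uniform, h=29: full span → s += 29 → s = 29.0000
seg 2 [58.6°–111.7°] dwell: s stays 29.0000
seg 3 [111.7°–139.7°] simple-harmonic, h=-7: full span → s += -7 → s = 22.0000
seg 4 [139.7°–275.6°] cycloidal, h=14: θ=192° here. β=52.3, B=135.9. 14·(0.3848 − sin(2π·0.3848)/(2π)) = 3.9126 → s = 25.9126
radial distance = base radius + s = 45 + 25.9126 = 70.9126

70.9126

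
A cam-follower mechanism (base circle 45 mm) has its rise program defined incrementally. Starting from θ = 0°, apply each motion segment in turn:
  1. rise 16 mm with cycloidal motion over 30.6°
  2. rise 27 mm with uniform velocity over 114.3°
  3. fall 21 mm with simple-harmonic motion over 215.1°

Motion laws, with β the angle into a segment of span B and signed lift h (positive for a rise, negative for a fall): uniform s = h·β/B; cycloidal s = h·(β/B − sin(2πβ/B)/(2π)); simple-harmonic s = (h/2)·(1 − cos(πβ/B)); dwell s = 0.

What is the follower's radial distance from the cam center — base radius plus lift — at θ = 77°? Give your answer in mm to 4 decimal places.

seg 1 [0°–30.6°] cycloidal, h=16: full span → s += 16 → s = 16.0000
seg 2 [30.6°–144.9°] uniform, h=27: θ=77° here. β=46.4, B=114.3. 27·46.4/114.3 = 10.9606 → s = 26.9606
radial distance = base radius + s = 45 + 26.9606 = 71.9606

71.9606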